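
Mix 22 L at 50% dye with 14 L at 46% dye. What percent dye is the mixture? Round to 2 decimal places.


Solute in mixture 1 = 50% of 22 L = 22*50/100 = 11 L
Solute in mixture 2 = 46% of 14 L = 14*46/100 = 161/25 L
Total solute = 11 + 161/25 = 436/25 L
Total volume = 22 + 14 = 36 L
Final concentration = 436/25/36 * 100 = 48.44%

48.44


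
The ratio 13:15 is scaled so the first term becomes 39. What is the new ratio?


Original ratio: 13:15
First term target: 39
Scale factor = 39 / 13 = 3
Multiply second term: 15 * 3 = 45
Equivalent ratio = 39:45

39:45


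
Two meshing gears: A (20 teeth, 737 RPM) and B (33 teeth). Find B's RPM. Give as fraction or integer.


Gear ratio: teeth_A * RPM_A = teeth_B * RPM_B
20 * 737 = 33 * RPM_B
14740 = 33 * RPM_B
RPM_B = 14740 / 33
RPM_B = 1340/3

1340/3


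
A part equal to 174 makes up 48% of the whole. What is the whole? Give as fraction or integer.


Given: 174 is 48% of the whole
Set up: 174 = 48/100 * whole
whole = 174 * 100 / 48
whole = 17400 / 48
whole = 725/2

725/2


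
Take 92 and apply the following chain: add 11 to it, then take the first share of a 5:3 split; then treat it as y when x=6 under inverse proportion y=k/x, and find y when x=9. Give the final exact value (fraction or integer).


Start with 92.
Step 1: Add 11: 92+11=103; split 5:3 first = 103*5/8 = 515/8
Step 2: Inverse prop: k = (515/8)*6; new y = k/9 = 515/8*6/9 = 515/12
Final result = 515/12

515/12


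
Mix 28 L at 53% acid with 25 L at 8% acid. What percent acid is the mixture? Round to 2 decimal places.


Solute in mixture 1 = 53% of 28 L = 28*53/100 = 371/25 L
Solute in mixture 2 = 8% of 25 L = 25*8/100 = 2 L
Total solute = 371/25 + 2 = 421/25 L
Total volume = 28 + 25 = 53 L
Final concentration = 421/25/53 * 100 = 31.77%

31.77


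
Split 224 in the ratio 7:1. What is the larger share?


Total parts = 7 + 1 = 8
Value per part = 224 / 8 = 28
First share = 7 * 28 = 196
Second share = 1 * 28 = 28
Larger share = 196

196


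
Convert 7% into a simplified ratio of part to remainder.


Part = 7%, Remainder = 93%
Ratio = 7:93
GCD(7, 93) = 1
Simplify: 7:93 = 7:93

7:93


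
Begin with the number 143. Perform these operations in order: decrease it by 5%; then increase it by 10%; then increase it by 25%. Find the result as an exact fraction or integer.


Start with 143.
Step 1: Decrease by 5%: 143 * 95/100 = 2717/20
Step 2: Increase by 10%: 2717/20 * 110/100 = 29887/200
Step 3: Increase by 25%: 29887/200 * 125/100 = 29887/160
Final result = 29887/160

29887/160


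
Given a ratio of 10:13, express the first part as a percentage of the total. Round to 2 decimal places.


Total parts = 10 + 13 = 23
First part fraction = 10/23
Percentage = (10/23) * 100
= 0.434783 * 100
= 43.48%

43.48


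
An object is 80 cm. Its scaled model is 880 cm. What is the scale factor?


Original length = 80 cm
Scaled length = 880 cm
Scale factor = 880 / 80
= 11

11


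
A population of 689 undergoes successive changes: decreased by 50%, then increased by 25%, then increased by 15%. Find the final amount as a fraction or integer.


Start: 689
Step 1: decrease by 50% => multiply by 50/100
  689 * 50/100 = 689/2
Step 2: increase by 25% => multiply by 125/100
  689/2 * 125/100 = 3445/8
Step 3: increase by 15% => multiply by 115/100
  3445/8 * 115/100 = 15847/32
Final value = 15847/32

15847/32


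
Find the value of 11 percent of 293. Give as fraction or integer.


Compute 11% of 293
Convert percentage: 11% = 11/100
Multiply: 293 * 11/100
= 3223/100
= 3223/100

3223/100


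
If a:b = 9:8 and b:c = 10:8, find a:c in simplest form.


Given a:b = 9:8 and b:c = 10:8
Make b consistent. Multiply first ratio by 10: a:b = 90:80
Multiply second ratio by 8: b:c = 80:64
Now b = 80 in both, so a:b:c = 90:80:64
Therefore a:c = 90:64
Simplify by GCD: a:c = 45:32

45:32


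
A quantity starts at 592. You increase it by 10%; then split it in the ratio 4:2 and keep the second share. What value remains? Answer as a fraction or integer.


Start with 592.
Step 1: Increase by 10%: 592 * 110/100 = 3256/5
Step 2: Split 4:2, second share = 3256/5 * 2/6 = 3256/15
Final result = 3256/15

3256/15


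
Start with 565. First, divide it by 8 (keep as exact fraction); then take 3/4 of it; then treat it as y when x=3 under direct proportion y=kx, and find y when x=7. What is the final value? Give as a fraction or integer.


Start with 565.
Step 1: Divide by 8: 565 / 8 = 565/8
Step 2: Take 3/4: 565/8 * 3/4 = 1695/32
Step 3: Direct prop: k = (1695/32)/3; new y = k*7 = 1695/32*7/3 = 3955/32
Final result = 3955/32

3955/32


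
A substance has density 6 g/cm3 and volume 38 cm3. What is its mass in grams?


Using mass = density * volume
Density = 6 g/cm3
Volume = 38 cm3
Mass = 6 * 38
= 228 g

228


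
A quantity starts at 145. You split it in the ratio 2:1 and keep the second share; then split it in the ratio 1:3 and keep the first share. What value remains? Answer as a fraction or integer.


Start with 145.
Step 1: Split 2:1, second share = 145 * 1/3 = 145/3
Step 2: Split 1:3, first share = 145/3 * 1/4 = 145/12
Final result = 145/12

145/12


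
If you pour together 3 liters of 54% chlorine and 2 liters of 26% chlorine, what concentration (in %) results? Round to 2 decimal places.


Solute in mixture 1 = 54% of 3 L = 3*54/100 = 81/50 L
Solute in mixture 2 = 26% of 2 L = 2*26/100 = 13/25 L
Total solute = 81/50 + 13/25 = 107/50 L
Total volume = 3 + 2 = 5 L
Final concentration = 107/50/5 * 100 = 42.80%

42.80


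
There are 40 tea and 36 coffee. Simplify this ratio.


Find GCD(40, 36)
GCD = 4
Divide both by 4: 40/4 = 10, 36/4 = 9
Simplified ratio = 10:9

10:9


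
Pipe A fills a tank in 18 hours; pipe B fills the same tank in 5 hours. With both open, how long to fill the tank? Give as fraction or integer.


Rate of A = 1/18 job per hour
Rate of B = 1/5 job per hour
Combined rate = 1/18 + 1/5
Find common denominator: (5 + 18)/(18*5) = 23/90
Combined rate = 23/90 job per hour
Time together = 1 / (23/90) = 90/23 hours

90/23


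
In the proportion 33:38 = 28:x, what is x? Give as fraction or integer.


Setting up: 33/38 = 28/x
Cross multiply: 33 * x = 38 * 28
33x = 1064
x = 1064/33
x = 1064/33

1064/33


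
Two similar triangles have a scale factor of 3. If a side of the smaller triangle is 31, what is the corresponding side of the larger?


Similar triangles have proportional sides
Scale factor = 3
Smaller side = 31
Corresponding larger side = 31 * 3
= 93

93


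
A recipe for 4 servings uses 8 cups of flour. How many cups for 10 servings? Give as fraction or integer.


Original: 8 cups for 4 servings
Target servings = 10
Scaling factor = 10/4
New amount = 8 * 10/4
= 80/4
= 20 cups

20


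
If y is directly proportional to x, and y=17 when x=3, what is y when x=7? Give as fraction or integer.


Direct proportion: y = kx
Find k: k = 17/3 = 17/3
Compute y at x=7: y = 17/3 * 7
y = 119/3

119/3


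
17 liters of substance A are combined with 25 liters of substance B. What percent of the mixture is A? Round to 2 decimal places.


Volume of A = 17 L
Volume of B = 25 L
Total volume = 17 + 25 = 42 L
Percentage of A = (17/42) * 100
= 40.48%

40.48


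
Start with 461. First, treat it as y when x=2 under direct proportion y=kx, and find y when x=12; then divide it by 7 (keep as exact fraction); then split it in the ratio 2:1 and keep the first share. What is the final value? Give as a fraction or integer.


Start with 461.
Step 1: Direct prop: k = (461)/2; new y = k*12 = 461*12/2 = 2766
Step 2: Divide by 7: 2766 / 7 = 2766/7
Step 3: Split 2:1, first share = 2766/7 * 2/3 = 1844/7
Final result = 1844/7

1844/7


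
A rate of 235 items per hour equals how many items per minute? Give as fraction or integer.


Converting from per hour to per minute
Rate = 235 items per hour
Divide by 60: 235/60
= 47/12 items per minute

47/12


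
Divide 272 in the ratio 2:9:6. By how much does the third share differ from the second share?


Total parts = 2 + 9 + 6 = 17
Value per part = 272 / 17 = 16
Shares: 2*16=32, 9*16=144, 6*16=96
Third share = 96, second share = 144
Difference = |96 - 144| = 48

48


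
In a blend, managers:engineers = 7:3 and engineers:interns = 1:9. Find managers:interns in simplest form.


Given a:b = 7:3 and b:c = 1:9
Make b consistent. Multiply first ratio by 1: a:b = 7:3
Multiply second ratio by 3: b:c = 3:27
Now b = 3 in both, so a:b:c = 7:3:27
Therefore a:c = 7:27
Simplify by GCD: a:c = 7:27

7:27


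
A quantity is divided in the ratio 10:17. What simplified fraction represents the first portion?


Total parts = 10 + 17 = 27
First part fraction = 10/27
Simplify: 10/27 = 10/27

10/27


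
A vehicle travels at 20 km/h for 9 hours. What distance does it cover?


Using distance = speed * time
Speed = 20 km/h
Time = 9 hours
Distance = 20 * 9
= 180 km

180


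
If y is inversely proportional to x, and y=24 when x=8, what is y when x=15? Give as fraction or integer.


Inverse proportion: y = k/x
Find k: k = 8 * 24 = 192
Compute y at x=15: y = 192/15
y = 64/5

64/5


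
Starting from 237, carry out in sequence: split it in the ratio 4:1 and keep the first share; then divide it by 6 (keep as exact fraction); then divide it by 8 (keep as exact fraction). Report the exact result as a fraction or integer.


Start with 237.
Step 1: Split 4:1, first share = 237 * 4/5 = 948/5
Step 2: Divide by 6: 948/5 / 6 = 158/5
Step 3: Divide by 8: 158/5 / 8 = 79/20
Final result = 79/20

79/20


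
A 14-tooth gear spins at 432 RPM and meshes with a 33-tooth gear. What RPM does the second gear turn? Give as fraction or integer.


Gear ratio: teeth_A * RPM_A = teeth_B * RPM_B
14 * 432 = 33 * RPM_B
6048 = 33 * RPM_B
RPM_B = 6048 / 33
RPM_B = 2016/11

2016/11


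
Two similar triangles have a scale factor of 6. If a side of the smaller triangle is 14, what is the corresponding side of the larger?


Similar triangles have proportional sides
Scale factor = 6
Smaller side = 14
Corresponding larger side = 14 * 6
= 84

84


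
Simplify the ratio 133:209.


Find GCD(133, 209)
GCD = 19
Divide both by 19: 133/19 = 7, 209/19 = 11
Simplified ratio = 7:11

7:11


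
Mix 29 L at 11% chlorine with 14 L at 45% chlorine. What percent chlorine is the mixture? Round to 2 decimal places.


Solute in mixture 1 = 11% of 29 L = 29*11/100 = 319/100 L
Solute in mixture 2 = 45% of 14 L = 14*45/100 = 63/10 L
Total solute = 319/100 + 63/10 = 949/100 L
Total volume = 29 + 14 = 43 L
Final concentration = 949/100/43 * 100 = 22.07%

22.07


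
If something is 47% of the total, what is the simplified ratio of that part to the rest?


Part = 47%, Remainder = 53%
Ratio = 47:53
GCD(47, 53) = 1
Simplify: 47:53 = 47:53

47:53


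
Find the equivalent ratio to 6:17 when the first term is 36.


Original ratio: 6:17
First term target: 36
Scale factor = 36 / 6 = 6
Multiply second term: 17 * 6 = 102
Equivalent ratio = 36:102

36:102


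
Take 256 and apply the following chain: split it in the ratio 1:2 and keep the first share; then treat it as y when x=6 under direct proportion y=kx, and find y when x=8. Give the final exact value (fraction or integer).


Start with 256.
Step 1: Split 1:2, first share = 256 * 1/3 = 256/3
Step 2: Direct prop: k = (256/3)/6; new y = k*8 = 256/3*8/6 = 1024/9
Final result = 1024/9

1024/9


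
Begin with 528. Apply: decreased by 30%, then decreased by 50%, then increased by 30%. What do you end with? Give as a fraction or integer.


Start: 528
Step 1: decrease by 30% => multiply by 70/100
  528 * 70/100 = 1848/5
Step 2: decrease by 50% => multiply by 50/100
  1848/5 * 50/100 = 924/5
Step 3: increase by 30% => multiply by 130/100
  924/5 * 130/100 = 6006/25
Final value = 6006/25

6006/25


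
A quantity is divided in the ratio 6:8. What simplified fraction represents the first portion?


Total parts = 6 + 8 = 14
First part fraction = 6/14
Simplify: 6/14 = 3/7

3/7


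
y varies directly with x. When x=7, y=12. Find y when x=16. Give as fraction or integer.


Direct proportion: y = kx
Find k: k = 12/7 = 12/7
Compute y at x=16: y = 12/7 * 16
y = 192/7

192/7


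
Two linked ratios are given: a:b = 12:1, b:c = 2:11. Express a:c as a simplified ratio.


Given a:b = 12:1 and b:c = 2:11
Make b consistent. Multiply first ratio by 2: a:b = 24:2
Multiply second ratio by 1: b:c = 2:11
Now b = 2 in both, so a:b:c = 24:2:11
Therefore a:c = 24:11
Simplify by GCD: a:c = 24:11

24:11


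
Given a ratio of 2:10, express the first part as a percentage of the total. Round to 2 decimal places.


Total parts = 2 + 10 = 12
First part fraction = 2/12
Percentage = (2/12) * 100
= 0.166667 * 100
= 16.67%

16.67


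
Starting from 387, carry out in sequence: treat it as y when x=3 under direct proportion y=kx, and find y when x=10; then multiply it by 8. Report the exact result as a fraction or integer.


Start with 387.
Step 1: Direct prop: k = (387)/3; new y = k*10 = 387*10/3 = 1290
Step 2: Multiply by 8: 1290 * 8 = 10320
Final result = 10320

10320


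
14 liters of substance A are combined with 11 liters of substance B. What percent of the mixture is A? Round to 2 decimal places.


Volume of A = 14 L
Volume of B = 11 L
Total volume = 14 + 11 = 25 L
Percentage of A = (14/25) * 100
= 56.00%

56.00


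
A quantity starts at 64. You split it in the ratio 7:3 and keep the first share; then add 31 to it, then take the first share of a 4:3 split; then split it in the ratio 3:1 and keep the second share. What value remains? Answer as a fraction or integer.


Start with 64.
Step 1: Split 7:3, first share = 64 * 7/10 = 224/5
Step 2: Add 31: 224/5+31=379/5; split 4:3 first = 379/5*4/7 = 1516/35
Step 3: Split 3:1, second share = 1516/35 * 1/4 = 379/35
Final result = 379/35

379/35


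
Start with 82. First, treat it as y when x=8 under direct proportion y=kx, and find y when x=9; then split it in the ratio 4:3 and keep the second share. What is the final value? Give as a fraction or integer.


Start with 82.
Step 1: Direct prop: k = (82)/8; new y = k*9 = 82*9/8 = 369/4
Step 2: Split 4:3, second share = 369/4 * 3/7 = 1107/28
Final result = 1107/28

1107/28


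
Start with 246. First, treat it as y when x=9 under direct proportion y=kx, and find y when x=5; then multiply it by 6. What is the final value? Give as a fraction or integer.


Start with 246.
Step 1: Direct prop: k = (246)/9; new y = k*5 = 246*5/9 = 410/3
Step 2: Multiply by 6: 410/3 * 6 = 820
Final result = 820

820


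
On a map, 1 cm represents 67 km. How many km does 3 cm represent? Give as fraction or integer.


Map scale: 1 cm = 67 km
Measured distance on map = 3 cm
Set up proportion: 3 * 67 / 1
= 201 / 1
= 201 km

201


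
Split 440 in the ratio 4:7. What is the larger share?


Total parts = 4 + 7 = 11
Value per part = 440 / 11 = 40
First share = 4 * 40 = 160
Second share = 7 * 40 = 280
Larger share = 280

280


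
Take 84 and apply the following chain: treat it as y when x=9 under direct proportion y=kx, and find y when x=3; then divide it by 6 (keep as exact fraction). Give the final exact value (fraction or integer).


Start with 84.
Step 1: Direct prop: k = (84)/9; new y = k*3 = 84*3/9 = 28
Step 2: Divide by 6: 28 / 6 = 14/3
Final result = 14/3

14/3


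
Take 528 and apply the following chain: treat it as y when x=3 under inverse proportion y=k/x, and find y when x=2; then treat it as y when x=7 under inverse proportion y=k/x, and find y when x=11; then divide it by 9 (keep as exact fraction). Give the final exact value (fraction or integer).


Start with 528.
Step 1: Inverse prop: k = (528)*3; new y = k/2 = 528*3/2 = 792
Step 2: Inverse prop: k = (792)*7; new y = k/11 = 792*7/11 = 504
Step 3: Divide by 9: 504 / 9 = 56
Final result = 56

56


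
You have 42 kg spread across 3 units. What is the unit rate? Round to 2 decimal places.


Total kg = 42
Number of units = 3
Unit rate = 42 / 3
= 14 kg per unit

14


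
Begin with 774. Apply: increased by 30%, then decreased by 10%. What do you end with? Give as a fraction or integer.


Start: 774
Step 1: increase by 30% => multiply by 130/100
  774 * 130/100 = 5031/5
Step 2: decrease by 10% => multiply by 90/100
  5031/5 * 90/100 = 45279/50
Final value = 45279/50

45279/50


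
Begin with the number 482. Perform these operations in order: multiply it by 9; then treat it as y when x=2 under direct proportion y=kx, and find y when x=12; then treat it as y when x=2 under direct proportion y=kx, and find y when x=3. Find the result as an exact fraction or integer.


Start with 482.
Step 1: Multiply by 9: 482 * 9 = 4338
Step 2: Direct prop: k = (4338)/2; new y = k*12 = 4338*12/2 = 26028
Step 3: Direct prop: k = (26028)/2; new y = k*3 = 26028*3/2 = 39042
Final result = 39042

39042


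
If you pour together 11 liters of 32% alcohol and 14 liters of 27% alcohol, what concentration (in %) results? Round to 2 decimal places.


Solute in mixture 1 = 32% of 11 L = 11*32/100 = 88/25 L
Solute in mixture 2 = 27% of 14 L = 14*27/100 = 189/50 L
Total solute = 88/25 + 189/50 = 73/10 L
Total volume = 11 + 14 = 25 L
Final concentration = 73/10/25 * 100 = 29.20%

29.20


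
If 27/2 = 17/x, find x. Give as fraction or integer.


Setting up: 27/2 = 17/x
Cross multiply: 27 * x = 2 * 17
27x = 34
x = 34/27
x = 34/27

34/27


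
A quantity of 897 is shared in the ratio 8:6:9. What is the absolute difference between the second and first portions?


Total parts = 8 + 6 + 9 = 23
Value per part = 897 / 23 = 39
Shares: 8*39=312, 6*39=234, 9*39=351
Second share = 234, first share = 312
Difference = |234 - 312| = 78

78


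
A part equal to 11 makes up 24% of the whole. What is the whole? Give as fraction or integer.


Given: 11 is 24% of the whole
Set up: 11 = 24/100 * whole
whole = 11 * 100 / 24
whole = 1100 / 24
whole = 275/6

275/6


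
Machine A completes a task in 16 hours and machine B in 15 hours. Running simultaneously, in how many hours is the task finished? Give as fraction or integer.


Rate of A = 1/16 job per hour
Rate of B = 1/15 job per hour
Combined rate = 1/16 + 1/15
Find common denominator: (15 + 16)/(16*15) = 31/240
Combined rate = 31/240 job per hour
Time together = 1 / (31/240) = 240/31 hours

240/31


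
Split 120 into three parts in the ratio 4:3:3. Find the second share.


Ratio = 4:3:3
Total parts = 4 + 3 + 3 = 10
Value per part = 120 / 10 = 12
First share = 4 * 12 = 48
Middle share = 3 * 12 = 36
Third share = 3 * 12 = 36

36


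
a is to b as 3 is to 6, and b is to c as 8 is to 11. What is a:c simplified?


Given a:b = 3:6 and b:c = 8:11
Make b consistent. Multiply first ratio by 8: a:b = 24:48
Multiply second ratio by 6: b:c = 48:66
Now b = 48 in both, so a:b:c = 24:48:66
Therefore a:c = 24:66
Simplify by GCD: a:c = 4:11

4:11


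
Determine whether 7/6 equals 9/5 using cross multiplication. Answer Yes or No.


Cross multiply to check 7/6 = 9/5
Left cross product: 7 * 5 = 35
Right cross product: 6 * 9 = 54
35 != 54
Not equal, so proportions differ => No

No


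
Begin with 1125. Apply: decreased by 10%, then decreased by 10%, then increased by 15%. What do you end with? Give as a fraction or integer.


Start: 1125
Step 1: decrease by 10% => multiply by 90/100
  1125 * 90/100 = 2025/2
Step 2: decrease by 10% => multiply by 90/100
  2025/2 * 90/100 = 3645/4
Step 3: increase by 15% => multiply by 115/100
  3645/4 * 115/100 = 16767/16
Final value = 16767/16

16767/16


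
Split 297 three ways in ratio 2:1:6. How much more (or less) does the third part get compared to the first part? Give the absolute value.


Total parts = 2 + 1 + 6 = 9
Value per part = 297 / 9 = 33
Shares: 2*33=66, 1*33=33, 6*33=198
Third share = 198, first share = 66
Difference = |198 - 66| = 132

132


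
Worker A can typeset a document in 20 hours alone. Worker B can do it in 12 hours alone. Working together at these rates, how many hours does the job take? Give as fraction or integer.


Rate of A = 1/20 job per hour
Rate of B = 1/12 job per hour
Combined rate = 1/20 + 1/12
Find common denominator: (12 + 20)/(20*12) = 32/240
Combined rate = 2/15 job per hour
Time together = 1 / (2/15) = 15/2 hours

15/2


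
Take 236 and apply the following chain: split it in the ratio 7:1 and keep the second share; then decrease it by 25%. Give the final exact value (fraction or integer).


Start with 236.
Step 1: Split 7:1, second share = 236 * 1/8 = 59/2
Step 2: Decrease by 25%: 59/2 * 75/100 = 177/8
Final result = 177/8

177/8


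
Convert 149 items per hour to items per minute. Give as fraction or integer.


Converting from per hour to per minute
Rate = 149 items per hour
Divide by 60: 149/60
= 149/60 items per minute

149/60


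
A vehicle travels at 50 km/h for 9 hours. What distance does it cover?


Using distance = speed * time
Speed = 50 km/h
Time = 9 hours
Distance = 50 * 9
= 450 km

450


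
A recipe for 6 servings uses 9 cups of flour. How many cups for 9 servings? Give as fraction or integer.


Original: 9 cups for 6 servings
Target servings = 9
Scaling factor = 9/6
New amount = 9 * 9/6
= 81/6
= 27/2 cups

27/2


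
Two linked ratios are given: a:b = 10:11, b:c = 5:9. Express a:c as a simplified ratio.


Given a:b = 10:11 and b:c = 5:9
Make b consistent. Multiply first ratio by 5: a:b = 50:55
Multiply second ratio by 11: b:c = 55:99
Now b = 55 in both, so a:b:c = 50:55:99
Therefore a:c = 50:99
Simplify by GCD: a:c = 50:99

50:99


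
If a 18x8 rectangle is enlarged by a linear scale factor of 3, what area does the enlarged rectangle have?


Original dimensions: 18 x 8
Enlargement factor = 3
New width = 18 * 3 = 54
New height = 8 * 3 = 24
New area = 54 * 24 = 1296

1296


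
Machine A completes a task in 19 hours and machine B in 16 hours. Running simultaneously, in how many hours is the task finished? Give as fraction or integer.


Rate of A = 1/19 job per hour
Rate of B = 1/16 job per hour
Combined rate = 1/19 + 1/16
Find common denominator: (16 + 19)/(19*16) = 35/304
Combined rate = 35/304 job per hour
Time together = 1 / (35/304) = 304/35 hours

304/35


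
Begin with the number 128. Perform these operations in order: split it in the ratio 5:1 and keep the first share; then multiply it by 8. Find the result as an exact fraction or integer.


Start with 128.
Step 1: Split 5:1, first share = 128 * 5/6 = 320/3
Step 2: Multiply by 8: 320/3 * 8 = 2560/3
Final result = 2560/3

2560/3


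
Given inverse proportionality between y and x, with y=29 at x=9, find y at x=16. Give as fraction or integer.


Inverse proportion: y = k/x
Find k: k = 9 * 29 = 261
Compute y at x=16: y = 261/16
y = 261/16

261/16


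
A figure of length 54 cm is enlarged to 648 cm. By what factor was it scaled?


Original length = 54 cm
Scaled length = 648 cm
Scale factor = 648 / 54
= 12

12


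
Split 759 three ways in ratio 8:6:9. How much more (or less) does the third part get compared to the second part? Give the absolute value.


Total parts = 8 + 6 + 9 = 23
Value per part = 759 / 23 = 33
Shares: 8*33=264, 6*33=198, 9*33=297
Third share = 297, second share = 198
Difference = |297 - 198| = 99

99


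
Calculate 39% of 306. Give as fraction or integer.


Compute 39% of 306
Convert percentage: 39% = 39/100
Multiply: 306 * 39/100
= 11934/100
= 5967/50

5967/50


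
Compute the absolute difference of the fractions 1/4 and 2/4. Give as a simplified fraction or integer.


Simplify: 1/4 = 1/4 and 2/4 = 1/2
Find common denominator: LCD = 4
Convert: 1/4 and 2/4
Difference = |1 - 2|/4 = 1/4
Simplified = 1/4

1/4


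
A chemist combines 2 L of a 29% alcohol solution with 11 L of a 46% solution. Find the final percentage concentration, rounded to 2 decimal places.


Solute in mixture 1 = 29% of 2 L = 2*29/100 = 29/50 L
Solute in mixture 2 = 46% of 11 L = 11*46/100 = 253/50 L
Total solute = 29/50 + 253/50 = 141/25 L
Total volume = 2 + 11 = 13 L
Final concentration = 141/25/13 * 100 = 43.38%

43.38


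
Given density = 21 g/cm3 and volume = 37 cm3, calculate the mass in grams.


Using mass = density * volume
Density = 21 g/cm3
Volume = 37 cm3
Mass = 21 * 37
= 777 g

777


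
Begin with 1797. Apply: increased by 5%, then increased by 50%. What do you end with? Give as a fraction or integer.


Start: 1797
Step 1: increase by 5% => multiply by 105/100
  1797 * 105/100 = 37737/20
Step 2: increase by 50% => multiply by 150/100
  37737/20 * 150/100 = 113211/40
Final value = 113211/40

113211/40


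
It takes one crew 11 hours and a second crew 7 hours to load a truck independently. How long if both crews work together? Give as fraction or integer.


Rate of A = 1/11 job per hour
Rate of B = 1/7 job per hour
Combined rate = 1/11 + 1/7
Find common denominator: (7 + 11)/(11*7) = 18/77
Combined rate = 18/77 job per hour
Time together = 1 / (18/77) = 77/18 hours

77/18


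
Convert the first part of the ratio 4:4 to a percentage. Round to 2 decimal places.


Total parts = 4 + 4 = 8
First part fraction = 4/8
Percentage = (4/8) * 100
= 0.5 * 100
= 50.00%

50.00


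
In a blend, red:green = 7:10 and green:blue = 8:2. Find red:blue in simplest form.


Given a:b = 7:10 and b:c = 8:2
Make b consistent. Multiply first ratio by 8: a:b = 56:80
Multiply second ratio by 10: b:c = 80:20
Now b = 80 in both, so a:b:c = 56:80:20
Therefore a:c = 56:20
Simplify by GCD: a:c = 14:5

14:5


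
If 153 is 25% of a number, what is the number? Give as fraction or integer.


Given: 153 is 25% of the whole
Set up: 153 = 25/100 * whole
whole = 153 * 100 / 25
whole = 15300 / 25
whole = 612

612


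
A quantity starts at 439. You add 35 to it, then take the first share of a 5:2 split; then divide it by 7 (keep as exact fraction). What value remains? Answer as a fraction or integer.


Start with 439.
Step 1: Add 35: 439+35=474; split 5:2 first = 474*5/7 = 2370/7
Step 2: Divide by 7: 2370/7 / 7 = 2370/49
Final result = 2370/49

2370/49


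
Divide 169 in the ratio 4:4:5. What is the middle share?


Ratio = 4:4:5
Total parts = 4 + 4 + 5 = 13
Value per part = 169 / 13 = 13
First share = 4 * 13 = 52
Middle share = 4 * 13 = 52
Third share = 5 * 13 = 65

52


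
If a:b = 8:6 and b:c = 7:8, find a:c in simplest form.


Given a:b = 8:6 and b:c = 7:8
Make b consistent. Multiply first ratio by 7: a:b = 56:42
Multiply second ratio by 6: b:c = 42:48
Now b = 42 in both, so a:b:c = 56:42:48
Therefore a:c = 56:48
Simplify by GCD: a:c = 7:6

7:6


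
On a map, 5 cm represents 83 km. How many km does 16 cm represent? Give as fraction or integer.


Map scale: 5 cm = 83 km
Measured distance on map = 16 cm
Set up proportion: 16 * 83 / 5
= 1328 / 5
= 1328/5 km

1328/5


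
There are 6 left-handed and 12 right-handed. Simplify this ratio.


Find GCD(6, 12)
GCD = 6
Divide both by 6: 6/6 = 1, 12/6 = 2
Simplified ratio = 1:2

1:2


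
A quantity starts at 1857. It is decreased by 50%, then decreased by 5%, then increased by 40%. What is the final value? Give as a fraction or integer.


Start: 1857
Step 1: decrease by 50% => multiply by 50/100
  1857 * 50/100 = 1857/2
Step 2: decrease by 5% => multiply by 95/100
  1857/2 * 95/100 = 35283/40
Step 3: increase by 40% => multiply by 140/100
  35283/40 * 140/100 = 246981/200
Final value = 246981/200

246981/200


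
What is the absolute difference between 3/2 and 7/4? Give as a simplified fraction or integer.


Simplify: 3/2 = 3/2 and 7/4 = 7/4
Find common denominator: LCD = 4
Convert: 6/4 and 7/4
Difference = |6 - 7|/4 = 1/4
Simplified = 1/4

1/4


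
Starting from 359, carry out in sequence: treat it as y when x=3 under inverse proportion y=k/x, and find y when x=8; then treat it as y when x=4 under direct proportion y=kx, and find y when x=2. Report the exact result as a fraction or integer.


Start with 359.
Step 1: Inverse prop: k = (359)*3; new y = k/8 = 359*3/8 = 1077/8
Step 2: Direct prop: k = (1077/8)/4; new y = k*2 = 1077/8*2/4 = 1077/16
Final result = 1077/16

1077/16


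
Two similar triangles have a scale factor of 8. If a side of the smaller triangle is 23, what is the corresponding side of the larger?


Similar triangles have proportional sides
Scale factor = 8
Smaller side = 23
Corresponding larger side = 23 * 8
= 184

184


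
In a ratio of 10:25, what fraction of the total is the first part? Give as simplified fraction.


Total parts = 10 + 25 = 35
First part fraction = 10/35
Simplify: 10/35 = 2/7

2/7


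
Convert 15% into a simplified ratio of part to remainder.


Part = 15%, Remainder = 85%
Ratio = 15:85
GCD(15, 85) = 5
Simplify: 3:17 = 3:17

3:17


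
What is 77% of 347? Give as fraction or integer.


Compute 77% of 347
Convert percentage: 77% = 77/100
Multiply: 347 * 77/100
= 26719/100
= 26719/100

26719/100


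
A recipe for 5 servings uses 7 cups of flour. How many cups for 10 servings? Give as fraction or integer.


Original: 7 cups for 5 servings
Target servings = 10
Scaling factor = 10/5
New amount = 7 * 10/5
= 70/5
= 14 cups

14


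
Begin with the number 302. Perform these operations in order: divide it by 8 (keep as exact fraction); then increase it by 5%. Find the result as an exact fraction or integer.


Start with 302.
Step 1: Divide by 8: 302 / 8 = 151/4
Step 2: Increase by 5%: 151/4 * 105/100 = 3171/80
Final result = 3171/80

3171/80


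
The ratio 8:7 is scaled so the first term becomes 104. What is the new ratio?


Original ratio: 8:7
First term target: 104
Scale factor = 104 / 8 = 13
Multiply second term: 7 * 13 = 91
Equivalent ratio = 104:91

104:91


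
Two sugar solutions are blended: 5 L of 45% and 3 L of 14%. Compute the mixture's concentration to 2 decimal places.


Solute in mixture 1 = 45% of 5 L = 5*45/100 = 9/4 L
Solute in mixture 2 = 14% of 3 L = 3*14/100 = 21/50 L
Total solute = 9/4 + 21/50 = 267/100 L
Total volume = 5 + 3 = 8 L
Final concentration = 267/100/8 * 100 = 33.38%

33.38


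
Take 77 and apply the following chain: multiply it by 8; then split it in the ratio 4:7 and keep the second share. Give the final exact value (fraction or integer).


Start with 77.
Step 1: Multiply by 8: 77 * 8 = 616
Step 2: Split 4:7, second share = 616 * 7/11 = 392
Final result = 392

392


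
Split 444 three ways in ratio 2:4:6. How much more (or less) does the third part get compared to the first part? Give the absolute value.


Total parts = 2 + 4 + 6 = 12
Value per part = 444 / 12 = 37
Shares: 2*37=74, 4*37=148, 6*37=222
Third share = 222, first share = 74
Difference = |222 - 74| = 148

148


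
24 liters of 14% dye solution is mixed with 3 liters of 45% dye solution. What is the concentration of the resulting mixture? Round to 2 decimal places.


Solute in mixture 1 = 14% of 24 L = 24*14/100 = 84/25 L
Solute in mixture 2 = 45% of 3 L = 3*45/100 = 27/20 L
Total solute = 84/25 + 27/20 = 471/100 L
Total volume = 24 + 3 = 27 L
Final concentration = 471/100/27 * 100 = 17.44%

17.44


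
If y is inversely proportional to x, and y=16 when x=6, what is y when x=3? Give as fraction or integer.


Inverse proportion: y = k/x
Find k: k = 6 * 16 = 96
Compute y at x=3: y = 96/3
y = 32

32


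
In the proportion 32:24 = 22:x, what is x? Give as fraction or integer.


Setting up: 32/24 = 22/x
Cross multiply: 32 * x = 24 * 22
32x = 528
x = 528/32
x = 33/2

33/2


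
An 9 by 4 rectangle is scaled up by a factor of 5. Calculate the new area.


Original dimensions: 9 x 4
Enlargement factor = 5
New width = 9 * 5 = 45
New height = 4 * 5 = 20
New area = 45 * 20 = 900

900


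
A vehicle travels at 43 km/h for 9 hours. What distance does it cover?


Using distance = speed * time
Speed = 43 km/h
Time = 9 hours
Distance = 43 * 9
= 387 km

387


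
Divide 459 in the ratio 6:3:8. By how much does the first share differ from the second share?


Total parts = 6 + 3 + 8 = 17
Value per part = 459 / 17 = 27
Shares: 6*27=162, 3*27=81, 8*27=216
First share = 162, second share = 81
Difference = |162 - 81| = 81

81


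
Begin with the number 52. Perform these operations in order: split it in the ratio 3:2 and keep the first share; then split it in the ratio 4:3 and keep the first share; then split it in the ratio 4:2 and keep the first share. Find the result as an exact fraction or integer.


Start with 52.
Step 1: Split 3:2, first share = 52 * 3/5 = 156/5
Step 2: Split 4:3, first share = 156/5 * 4/7 = 624/35
Step 3: Split 4:2, first share = 624/35 * 4/6 = 416/35
Final result = 416/35

416/35


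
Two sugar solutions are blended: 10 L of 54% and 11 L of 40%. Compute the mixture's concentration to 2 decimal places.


Solute in mixture 1 = 54% of 10 L = 10*54/100 = 27/5 L
Solute in mixture 2 = 40% of 11 L = 11*40/100 = 22/5 L
Total solute = 27/5 + 22/5 = 49/5 L
Total volume = 10 + 11 = 21 L
Final concentration = 49/5/21 * 100 = 46.67%

46.67


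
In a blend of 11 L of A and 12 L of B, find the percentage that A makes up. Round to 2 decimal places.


Volume of A = 11 L
Volume of B = 12 L
Total volume = 11 + 12 = 23 L
Percentage of A = (11/23) * 100
= 47.83%

47.83


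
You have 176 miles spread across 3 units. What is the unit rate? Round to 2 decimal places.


Total miles = 176
Number of units = 3
Unit rate = 176 / 3
= 58.67 miles per unit

58.67


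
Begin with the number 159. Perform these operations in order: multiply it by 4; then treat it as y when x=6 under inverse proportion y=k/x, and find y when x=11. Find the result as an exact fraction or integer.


Start with 159.
Step 1: Multiply by 4: 159 * 4 = 636
Step 2: Inverse prop: k = (636)*6; new y = k/11 = 636*6/11 = 3816/11
Final result = 3816/11

3816/11


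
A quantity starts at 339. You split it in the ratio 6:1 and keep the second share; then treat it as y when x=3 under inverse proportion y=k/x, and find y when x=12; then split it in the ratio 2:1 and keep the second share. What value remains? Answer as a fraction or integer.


Start with 339.
Step 1: Split 6:1, second share = 339 * 1/7 = 339/7
Step 2: Inverse prop: k = (339/7)*3; new y = k/12 = 339/7*3/12 = 339/28
Step 3: Split 2:1, second share = 339/28 * 1/3 = 113/28
Final result = 113/28

113/28


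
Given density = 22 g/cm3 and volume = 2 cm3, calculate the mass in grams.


Using mass = density * volume
Density = 22 g/cm3
Volume = 2 cm3
Mass = 22 * 2
= 44 g

44


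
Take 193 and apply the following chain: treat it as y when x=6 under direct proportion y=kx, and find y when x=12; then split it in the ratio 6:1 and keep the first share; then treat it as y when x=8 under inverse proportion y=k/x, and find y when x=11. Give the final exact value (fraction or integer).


Start with 193.
Step 1: Direct prop: k = (193)/6; new y = k*12 = 193*12/6 = 386
Step 2: Split 6:1, first share = 386 * 6/7 = 2316/7
Step 3: Inverse prop: k = (2316/7)*8; new y = k/11 = 2316/7*8/11 = 18528/77
Final result = 18528/77

18528/77


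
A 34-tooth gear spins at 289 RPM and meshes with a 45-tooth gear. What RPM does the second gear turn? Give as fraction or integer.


Gear ratio: teeth_A * RPM_A = teeth_B * RPM_B
34 * 289 = 45 * RPM_B
9826 = 45 * RPM_B
RPM_B = 9826 / 45
RPM_B = 9826/45

9826/45


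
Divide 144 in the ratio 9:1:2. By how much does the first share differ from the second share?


Total parts = 9 + 1 + 2 = 12
Value per part = 144 / 12 = 12
Shares: 9*12=108, 1*12=12, 2*12=24
First share = 108, second share = 12
Difference = |108 - 12| = 96

96


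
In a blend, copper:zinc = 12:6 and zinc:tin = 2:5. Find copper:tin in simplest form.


Given a:b = 12:6 and b:c = 2:5
Make b consistent. Multiply first ratio by 2: a:b = 24:12
Multiply second ratio by 6: b:c = 12:30
Now b = 12 in both, so a:b:c = 24:12:30
Therefore a:c = 24:30
Simplify by GCD: a:c = 4:5

4:5


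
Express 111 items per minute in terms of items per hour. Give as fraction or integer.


Converting from per minute to per hour
Rate = 111 items per minute
Multiply by 60: 111 * 60
= 6660 items per hour

6660


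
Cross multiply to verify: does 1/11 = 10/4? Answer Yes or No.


Cross multiply to check 1/11 = 10/4
Left cross product: 1 * 4 = 4
Right cross product: 11 * 10 = 110
4 != 110
Not equal, so proportions differ => No

No


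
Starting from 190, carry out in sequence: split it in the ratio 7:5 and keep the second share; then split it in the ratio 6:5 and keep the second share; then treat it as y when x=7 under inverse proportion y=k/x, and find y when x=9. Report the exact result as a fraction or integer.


Start with 190.
Step 1: Split 7:5, second share = 190 * 5/12 = 475/6
Step 2: Split 6:5, second share = 475/6 * 5/11 = 2375/66
Step 3: Inverse prop: k = (2375/66)*7; new y = k/9 = 2375/66*7/9 = 16625/594
Final result = 16625/594

16625/594


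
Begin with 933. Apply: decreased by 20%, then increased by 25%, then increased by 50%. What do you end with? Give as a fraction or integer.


Start: 933
Step 1: decrease by 20% => multiply by 80/100
  933 * 80/100 = 3732/5
Step 2: increase by 25% => multiply by 125/100
  3732/5 * 125/100 = 933
Step 3: increase by 50% => multiply by 150/100
  933 * 150/100 = 2799/2
Final value = 2799/2

2799/2


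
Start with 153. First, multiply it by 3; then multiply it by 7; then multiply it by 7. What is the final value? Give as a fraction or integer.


Start with 153.
Step 1: Multiply by 3: 153 * 3 = 459
Step 2: Multiply by 7: 459 * 7 = 3213
Step 3: Multiply by 7: 3213 * 7 = 22491
Final result = 22491

22491


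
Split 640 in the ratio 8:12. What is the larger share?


Total parts = 8 + 12 = 20
Value per part = 640 / 20 = 32
First share = 8 * 32 = 256
Second share = 12 * 32 = 384
Larger share = 384

384


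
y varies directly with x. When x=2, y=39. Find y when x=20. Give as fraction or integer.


Direct proportion: y = kx
Find k: k = 39/2 = 39/2
Compute y at x=20: y = 39/2 * 20
y = 390

390


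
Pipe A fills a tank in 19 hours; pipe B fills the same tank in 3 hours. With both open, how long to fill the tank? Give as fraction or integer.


Rate of A = 1/19 job per hour
Rate of B = 1/3 job per hour
Combined rate = 1/19 + 1/3
Find common denominator: (3 + 19)/(19*3) = 22/57
Combined rate = 22/57 job per hour
Time together = 1 / (22/57) = 57/22 hours

57/22


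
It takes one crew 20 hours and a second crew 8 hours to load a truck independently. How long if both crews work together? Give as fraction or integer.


Rate of A = 1/20 job per hour
Rate of B = 1/8 job per hour
Combined rate = 1/20 + 1/8
Find common denominator: (8 + 20)/(20*8) = 28/160
Combined rate = 7/40 job per hour
Time together = 1 / (7/40) = 40/7 hours

40/7


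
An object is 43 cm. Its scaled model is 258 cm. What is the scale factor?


Original length = 43 cm
Scaled length = 258 cm
Scale factor = 258 / 43
= 6

6


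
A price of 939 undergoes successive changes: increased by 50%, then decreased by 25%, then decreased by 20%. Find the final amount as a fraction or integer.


Start: 939
Step 1: increase by 50% => multiply by 150/100
  939 * 150/100 = 2817/2
Step 2: decrease by 25% => multiply by 75/100
  2817/2 * 75/100 = 8451/8
Step 3: decrease by 20% => multiply by 80/100
  8451/8 * 80/100 = 8451/10
Final value = 8451/10

8451/10


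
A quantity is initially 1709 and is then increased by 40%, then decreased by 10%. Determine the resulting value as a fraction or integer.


Start: 1709
Step 1: increase by 40% => multiply by 140/100
  1709 * 140/100 = 11963/5
Step 2: decrease by 10% => multiply by 90/100
  11963/5 * 90/100 = 107667/50
Final value = 107667/50

107667/50


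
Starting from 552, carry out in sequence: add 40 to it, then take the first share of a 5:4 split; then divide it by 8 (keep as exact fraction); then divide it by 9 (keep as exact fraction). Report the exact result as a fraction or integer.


Start with 552.
Step 1: Add 40: 552+40=592; split 5:4 first = 592*5/9 = 2960/9
Step 2: Divide by 8: 2960/9 / 8 = 370/9
Step 3: Divide by 9: 370/9 / 9 = 370/81
Final result = 370/81

370/81
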